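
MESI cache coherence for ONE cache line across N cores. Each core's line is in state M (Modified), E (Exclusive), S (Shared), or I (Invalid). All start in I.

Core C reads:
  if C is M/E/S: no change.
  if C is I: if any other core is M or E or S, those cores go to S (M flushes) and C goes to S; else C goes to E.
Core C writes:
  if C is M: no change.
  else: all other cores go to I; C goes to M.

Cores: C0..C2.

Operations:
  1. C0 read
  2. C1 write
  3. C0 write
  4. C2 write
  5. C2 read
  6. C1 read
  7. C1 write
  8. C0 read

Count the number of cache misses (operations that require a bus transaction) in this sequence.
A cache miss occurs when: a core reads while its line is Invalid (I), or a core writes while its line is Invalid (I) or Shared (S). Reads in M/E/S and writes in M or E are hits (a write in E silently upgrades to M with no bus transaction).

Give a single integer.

Op 1: C0 read [C0 read from I: no other sharers -> C0=E (exclusive)] -> [E,I,I] [MISS #1: read from I]
Op 2: C1 write [C1 write: invalidate ['C0=E'] -> C1=M] -> [I,M,I] [MISS #2: write from I]
Op 3: C0 write [C0 write: invalidate ['C1=M'] -> C0=M] -> [M,I,I] [MISS #3: write from I]
Op 4: C2 write [C2 write: invalidate ['C0=M'] -> C2=M] -> [I,I,M] [MISS #4: write from I]
Op 5: C2 read [C2 read: already in M, no change] -> [I,I,M] [hit: read from M]
Op 6: C1 read [C1 read from I: others=['C2=M'] -> C1=S, others downsized to S] -> [I,S,S] [MISS #5: read from I]
Op 7: C1 write [C1 write: invalidate ['C2=S'] -> C1=M] -> [I,M,I] [MISS #6: write from S]
Op 8: C0 read [C0 read from I: others=['C1=M'] -> C0=S, others downsized to S] -> [S,S,I] [MISS #7: read from I]

Answer: 7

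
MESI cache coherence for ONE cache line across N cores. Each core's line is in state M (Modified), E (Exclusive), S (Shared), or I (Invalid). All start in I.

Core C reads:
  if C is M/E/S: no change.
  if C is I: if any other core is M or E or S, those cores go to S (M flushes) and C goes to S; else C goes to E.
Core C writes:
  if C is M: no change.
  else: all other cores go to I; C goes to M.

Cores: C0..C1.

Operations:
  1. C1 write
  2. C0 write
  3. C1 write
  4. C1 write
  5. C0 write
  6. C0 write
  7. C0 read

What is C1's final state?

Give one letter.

Op 1: C1 write [C1 write: invalidate none -> C1=M] -> [I,M]
Op 2: C0 write [C0 write: invalidate ['C1=M'] -> C0=M] -> [M,I]
Op 3: C1 write [C1 write: invalidate ['C0=M'] -> C1=M] -> [I,M]
Op 4: C1 write [C1 write: already M (modified), no change] -> [I,M]
Op 5: C0 write [C0 write: invalidate ['C1=M'] -> C0=M] -> [M,I]
Op 6: C0 write [C0 write: already M (modified), no change] -> [M,I]
Op 7: C0 read [C0 read: already in M, no change] -> [M,I]

Answer: I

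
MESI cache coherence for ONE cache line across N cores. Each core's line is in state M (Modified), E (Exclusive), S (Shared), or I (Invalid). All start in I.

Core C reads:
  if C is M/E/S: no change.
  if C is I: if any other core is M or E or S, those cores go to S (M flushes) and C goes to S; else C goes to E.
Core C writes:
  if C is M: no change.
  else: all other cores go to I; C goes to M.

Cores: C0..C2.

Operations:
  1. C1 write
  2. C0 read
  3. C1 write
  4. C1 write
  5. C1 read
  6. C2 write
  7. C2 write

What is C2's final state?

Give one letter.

Op 1: C1 write [C1 write: invalidate none -> C1=M] -> [I,M,I]
Op 2: C0 read [C0 read from I: others=['C1=M'] -> C0=S, others downsized to S] -> [S,S,I]
Op 3: C1 write [C1 write: invalidate ['C0=S'] -> C1=M] -> [I,M,I]
Op 4: C1 write [C1 write: already M (modified), no change] -> [I,M,I]
Op 5: C1 read [C1 read: already in M, no change] -> [I,M,I]
Op 6: C2 write [C2 write: invalidate ['C1=M'] -> C2=M] -> [I,I,M]
Op 7: C2 write [C2 write: already M (modified), no change] -> [I,I,M]

Answer: M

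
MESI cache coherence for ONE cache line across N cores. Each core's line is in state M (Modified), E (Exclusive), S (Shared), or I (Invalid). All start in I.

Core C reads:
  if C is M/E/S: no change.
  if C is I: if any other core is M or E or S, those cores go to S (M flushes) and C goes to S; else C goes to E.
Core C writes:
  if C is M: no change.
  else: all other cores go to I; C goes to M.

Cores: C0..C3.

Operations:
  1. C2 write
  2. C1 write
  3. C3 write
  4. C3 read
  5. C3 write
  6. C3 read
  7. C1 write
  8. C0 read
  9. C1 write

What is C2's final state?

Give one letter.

Op 1: C2 write [C2 write: invalidate none -> C2=M] -> [I,I,M,I]
Op 2: C1 write [C1 write: invalidate ['C2=M'] -> C1=M] -> [I,M,I,I]
Op 3: C3 write [C3 write: invalidate ['C1=M'] -> C3=M] -> [I,I,I,M]
Op 4: C3 read [C3 read: already in M, no change] -> [I,I,I,M]
Op 5: C3 write [C3 write: already M (modified), no change] -> [I,I,I,M]
Op 6: C3 read [C3 read: already in M, no change] -> [I,I,I,M]
Op 7: C1 write [C1 write: invalidate ['C3=M'] -> C1=M] -> [I,M,I,I]
Op 8: C0 read [C0 read from I: others=['C1=M'] -> C0=S, others downsized to S] -> [S,S,I,I]
Op 9: C1 write [C1 write: invalidate ['C0=S'] -> C1=M] -> [I,M,I,I]

Answer: I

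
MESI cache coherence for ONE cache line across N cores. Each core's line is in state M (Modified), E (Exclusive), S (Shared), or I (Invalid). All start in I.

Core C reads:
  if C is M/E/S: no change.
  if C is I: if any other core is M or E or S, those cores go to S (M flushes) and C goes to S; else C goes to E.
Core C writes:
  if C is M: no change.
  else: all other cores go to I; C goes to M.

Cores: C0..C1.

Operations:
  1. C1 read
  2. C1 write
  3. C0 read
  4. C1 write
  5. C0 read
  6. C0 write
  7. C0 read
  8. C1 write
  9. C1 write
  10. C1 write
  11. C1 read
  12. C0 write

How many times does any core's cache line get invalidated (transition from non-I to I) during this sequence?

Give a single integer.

Answer: 4

Derivation:
Op 1: C1 read [C1 read from I: no other sharers -> C1=E (exclusive)] -> [I,E] (invalidations this op: 0; running total: 0)
Op 2: C1 write [C1 write: invalidate none -> C1=M] -> [I,M] (invalidations this op: 0; running total: 0)
Op 3: C0 read [C0 read from I: others=['C1=M'] -> C0=S, others downsized to S] -> [S,S] (invalidations this op: 0; running total: 0)
Op 4: C1 write [C1 write: invalidate ['C0=S'] -> C1=M] -> [I,M] (invalidations this op: 1; running total: 1)
Op 5: C0 read [C0 read from I: others=['C1=M'] -> C0=S, others downsized to S] -> [S,S] (invalidations this op: 0; running total: 1)
Op 6: C0 write [C0 write: invalidate ['C1=S'] -> C0=M] -> [M,I] (invalidations this op: 1; running total: 2)
Op 7: C0 read [C0 read: already in M, no change] -> [M,I] (invalidations this op: 0; running total: 2)
Op 8: C1 write [C1 write: invalidate ['C0=M'] -> C1=M] -> [I,M] (invalidations this op: 1; running total: 3)
Op 9: C1 write [C1 write: already M (modified), no change] -> [I,M] (invalidations this op: 0; running total: 3)
Op 10: C1 write [C1 write: already M (modified), no change] -> [I,M] (invalidations this op: 0; running total: 3)
Op 11: C1 read [C1 read: already in M, no change] -> [I,M] (invalidations this op: 0; running total: 3)
Op 12: C0 write [C0 write: invalidate ['C1=M'] -> C0=M] -> [M,I] (invalidations this op: 1; running total: 4)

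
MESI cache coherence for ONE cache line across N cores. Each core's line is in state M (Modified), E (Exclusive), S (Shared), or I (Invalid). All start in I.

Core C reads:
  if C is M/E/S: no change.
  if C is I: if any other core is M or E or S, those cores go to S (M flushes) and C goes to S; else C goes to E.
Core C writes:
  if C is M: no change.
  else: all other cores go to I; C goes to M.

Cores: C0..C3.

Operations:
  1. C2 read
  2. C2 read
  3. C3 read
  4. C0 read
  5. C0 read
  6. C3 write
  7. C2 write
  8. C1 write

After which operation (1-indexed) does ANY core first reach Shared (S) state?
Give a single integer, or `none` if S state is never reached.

Op 1: C2 read [C2 read from I: no other sharers -> C2=E (exclusive)] -> [I,I,E,I]
Op 2: C2 read [C2 read: already in E, no change] -> [I,I,E,I]
Op 3: C3 read [C3 read from I: others=['C2=E'] -> C3=S, others downsized to S] -> [I,I,S,S]
  -> First S state at op 3; remaining ops need not be traced.

Answer: 3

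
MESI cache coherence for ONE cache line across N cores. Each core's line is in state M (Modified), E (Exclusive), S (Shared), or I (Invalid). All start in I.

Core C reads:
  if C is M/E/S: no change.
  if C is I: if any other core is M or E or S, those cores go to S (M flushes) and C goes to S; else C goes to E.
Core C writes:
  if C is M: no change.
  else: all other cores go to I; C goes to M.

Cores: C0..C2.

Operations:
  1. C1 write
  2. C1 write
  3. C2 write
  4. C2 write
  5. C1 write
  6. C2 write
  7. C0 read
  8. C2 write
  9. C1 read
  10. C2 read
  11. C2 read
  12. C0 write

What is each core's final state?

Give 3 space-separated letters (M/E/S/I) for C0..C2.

Answer: M I I

Derivation:
Op 1: C1 write [C1 write: invalidate none -> C1=M] -> [I,M,I]
Op 2: C1 write [C1 write: already M (modified), no change] -> [I,M,I]
Op 3: C2 write [C2 write: invalidate ['C1=M'] -> C2=M] -> [I,I,M]
Op 4: C2 write [C2 write: already M (modified), no change] -> [I,I,M]
Op 5: C1 write [C1 write: invalidate ['C2=M'] -> C1=M] -> [I,M,I]
Op 6: C2 write [C2 write: invalidate ['C1=M'] -> C2=M] -> [I,I,M]
Op 7: C0 read [C0 read from I: others=['C2=M'] -> C0=S, others downsized to S] -> [S,I,S]
Op 8: C2 write [C2 write: invalidate ['C0=S'] -> C2=M] -> [I,I,M]
Op 9: C1 read [C1 read from I: others=['C2=M'] -> C1=S, others downsized to S] -> [I,S,S]
Op 10: C2 read [C2 read: already in S, no change] -> [I,S,S]
Op 11: C2 read [C2 read: already in S, no change] -> [I,S,S]
Op 12: C0 write [C0 write: invalidate ['C1=S', 'C2=S'] -> C0=M] -> [M,I,I]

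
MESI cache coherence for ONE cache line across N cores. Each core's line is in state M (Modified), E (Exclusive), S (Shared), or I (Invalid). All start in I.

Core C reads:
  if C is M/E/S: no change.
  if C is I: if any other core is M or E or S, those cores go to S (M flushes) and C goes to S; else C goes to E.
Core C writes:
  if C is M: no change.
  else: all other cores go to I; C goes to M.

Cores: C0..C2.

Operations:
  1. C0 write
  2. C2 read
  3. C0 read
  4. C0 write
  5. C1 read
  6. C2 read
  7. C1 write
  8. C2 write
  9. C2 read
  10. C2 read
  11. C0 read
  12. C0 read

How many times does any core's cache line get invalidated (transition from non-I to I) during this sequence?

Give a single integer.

Answer: 4

Derivation:
Op 1: C0 write [C0 write: invalidate none -> C0=M] -> [M,I,I] (invalidations this op: 0; running total: 0)
Op 2: C2 read [C2 read from I: others=['C0=M'] -> C2=S, others downsized to S] -> [S,I,S] (invalidations this op: 0; running total: 0)
Op 3: C0 read [C0 read: already in S, no change] -> [S,I,S] (invalidations this op: 0; running total: 0)
Op 4: C0 write [C0 write: invalidate ['C2=S'] -> C0=M] -> [M,I,I] (invalidations this op: 1; running total: 1)
Op 5: C1 read [C1 read from I: others=['C0=M'] -> C1=S, others downsized to S] -> [S,S,I] (invalidations this op: 0; running total: 1)
Op 6: C2 read [C2 read from I: others=['C0=S', 'C1=S'] -> C2=S, others downsized to S] -> [S,S,S] (invalidations this op: 0; running total: 1)
Op 7: C1 write [C1 write: invalidate ['C0=S', 'C2=S'] -> C1=M] -> [I,M,I] (invalidations this op: 2; running total: 3)
Op 8: C2 write [C2 write: invalidate ['C1=M'] -> C2=M] -> [I,I,M] (invalidations this op: 1; running total: 4)
Op 9: C2 read [C2 read: already in M, no change] -> [I,I,M] (invalidations this op: 0; running total: 4)
Op 10: C2 read [C2 read: already in M, no change] -> [I,I,M] (invalidations this op: 0; running total: 4)
Op 11: C0 read [C0 read from I: others=['C2=M'] -> C0=S, others downsized to S] -> [S,I,S] (invalidations this op: 0; running total: 4)
Op 12: C0 read [C0 read: already in S, no change] -> [S,I,S] (invalidations this op: 0; running total: 4)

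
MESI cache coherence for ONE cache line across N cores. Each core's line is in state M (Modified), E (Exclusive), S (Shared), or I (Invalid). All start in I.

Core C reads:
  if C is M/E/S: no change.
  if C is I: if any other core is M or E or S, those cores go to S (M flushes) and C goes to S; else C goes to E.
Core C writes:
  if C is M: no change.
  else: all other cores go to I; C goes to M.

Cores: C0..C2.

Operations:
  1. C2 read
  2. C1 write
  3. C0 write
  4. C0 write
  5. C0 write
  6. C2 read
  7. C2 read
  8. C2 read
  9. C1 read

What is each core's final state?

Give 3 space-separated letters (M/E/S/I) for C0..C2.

Answer: S S S

Derivation:
Op 1: C2 read [C2 read from I: no other sharers -> C2=E (exclusive)] -> [I,I,E]
Op 2: C1 write [C1 write: invalidate ['C2=E'] -> C1=M] -> [I,M,I]
Op 3: C0 write [C0 write: invalidate ['C1=M'] -> C0=M] -> [M,I,I]
Op 4: C0 write [C0 write: already M (modified), no change] -> [M,I,I]
Op 5: C0 write [C0 write: already M (modified), no change] -> [M,I,I]
Op 6: C2 read [C2 read from I: others=['C0=M'] -> C2=S, others downsized to S] -> [S,I,S]
Op 7: C2 read [C2 read: already in S, no change] -> [S,I,S]
Op 8: C2 read [C2 read: already in S, no change] -> [S,I,S]
Op 9: C1 read [C1 read from I: others=['C0=S', 'C2=S'] -> C1=S, others downsized to S] -> [S,S,S]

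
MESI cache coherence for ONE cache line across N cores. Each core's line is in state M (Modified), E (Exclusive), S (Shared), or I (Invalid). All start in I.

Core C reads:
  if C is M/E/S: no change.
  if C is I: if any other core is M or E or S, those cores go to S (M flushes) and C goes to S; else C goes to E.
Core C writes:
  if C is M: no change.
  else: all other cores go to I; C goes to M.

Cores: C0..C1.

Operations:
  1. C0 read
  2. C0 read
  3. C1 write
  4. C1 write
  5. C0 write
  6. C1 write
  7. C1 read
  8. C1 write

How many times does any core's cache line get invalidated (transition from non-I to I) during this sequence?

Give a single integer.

Op 1: C0 read [C0 read from I: no other sharers -> C0=E (exclusive)] -> [E,I] (invalidations this op: 0; running total: 0)
Op 2: C0 read [C0 read: already in E, no change] -> [E,I] (invalidations this op: 0; running total: 0)
Op 3: C1 write [C1 write: invalidate ['C0=E'] -> C1=M] -> [I,M] (invalidations this op: 1; running total: 1)
Op 4: C1 write [C1 write: already M (modified), no change] -> [I,M] (invalidations this op: 0; running total: 1)
Op 5: C0 write [C0 write: invalidate ['C1=M'] -> C0=M] -> [M,I] (invalidations this op: 1; running total: 2)
Op 6: C1 write [C1 write: invalidate ['C0=M'] -> C1=M] -> [I,M] (invalidations this op: 1; running total: 3)
Op 7: C1 read [C1 read: already in M, no change] -> [I,M] (invalidations this op: 0; running total: 3)
Op 8: C1 write [C1 write: already M (modified), no change] -> [I,M] (invalidations this op: 0; running total: 3)

Answer: 3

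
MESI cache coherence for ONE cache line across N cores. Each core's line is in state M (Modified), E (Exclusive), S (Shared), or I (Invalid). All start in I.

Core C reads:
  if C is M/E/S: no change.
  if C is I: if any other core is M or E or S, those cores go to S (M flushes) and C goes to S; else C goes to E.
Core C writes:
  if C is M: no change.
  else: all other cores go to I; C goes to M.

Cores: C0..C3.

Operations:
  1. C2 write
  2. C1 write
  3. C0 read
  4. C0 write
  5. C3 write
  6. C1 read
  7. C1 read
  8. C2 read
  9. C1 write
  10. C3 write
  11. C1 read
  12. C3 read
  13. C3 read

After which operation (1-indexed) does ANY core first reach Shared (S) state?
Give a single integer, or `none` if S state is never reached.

Op 1: C2 write [C2 write: invalidate none -> C2=M] -> [I,I,M,I]
Op 2: C1 write [C1 write: invalidate ['C2=M'] -> C1=M] -> [I,M,I,I]
Op 3: C0 read [C0 read from I: others=['C1=M'] -> C0=S, others downsized to S] -> [S,S,I,I]
  -> First S state at op 3; remaining ops need not be traced.

Answer: 3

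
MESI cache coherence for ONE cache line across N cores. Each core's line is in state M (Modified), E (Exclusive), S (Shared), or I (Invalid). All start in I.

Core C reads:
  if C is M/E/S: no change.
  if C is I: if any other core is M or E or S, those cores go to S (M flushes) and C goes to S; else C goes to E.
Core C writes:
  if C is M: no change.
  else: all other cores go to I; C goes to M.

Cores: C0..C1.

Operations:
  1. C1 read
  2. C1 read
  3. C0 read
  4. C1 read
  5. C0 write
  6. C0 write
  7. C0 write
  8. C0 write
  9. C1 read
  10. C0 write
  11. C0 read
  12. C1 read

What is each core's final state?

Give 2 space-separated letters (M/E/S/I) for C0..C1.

Op 1: C1 read [C1 read from I: no other sharers -> C1=E (exclusive)] -> [I,E]
Op 2: C1 read [C1 read: already in E, no change] -> [I,E]
Op 3: C0 read [C0 read from I: others=['C1=E'] -> C0=S, others downsized to S] -> [S,S]
Op 4: C1 read [C1 read: already in S, no change] -> [S,S]
Op 5: C0 write [C0 write: invalidate ['C1=S'] -> C0=M] -> [M,I]
Op 6: C0 write [C0 write: already M (modified), no change] -> [M,I]
Op 7: C0 write [C0 write: already M (modified), no change] -> [M,I]
Op 8: C0 write [C0 write: already M (modified), no change] -> [M,I]
Op 9: C1 read [C1 read from I: others=['C0=M'] -> C1=S, others downsized to S] -> [S,S]
Op 10: C0 write [C0 write: invalidate ['C1=S'] -> C0=M] -> [M,I]
Op 11: C0 read [C0 read: already in M, no change] -> [M,I]
Op 12: C1 read [C1 read from I: others=['C0=M'] -> C1=S, others downsized to S] -> [S,S]

Answer: S S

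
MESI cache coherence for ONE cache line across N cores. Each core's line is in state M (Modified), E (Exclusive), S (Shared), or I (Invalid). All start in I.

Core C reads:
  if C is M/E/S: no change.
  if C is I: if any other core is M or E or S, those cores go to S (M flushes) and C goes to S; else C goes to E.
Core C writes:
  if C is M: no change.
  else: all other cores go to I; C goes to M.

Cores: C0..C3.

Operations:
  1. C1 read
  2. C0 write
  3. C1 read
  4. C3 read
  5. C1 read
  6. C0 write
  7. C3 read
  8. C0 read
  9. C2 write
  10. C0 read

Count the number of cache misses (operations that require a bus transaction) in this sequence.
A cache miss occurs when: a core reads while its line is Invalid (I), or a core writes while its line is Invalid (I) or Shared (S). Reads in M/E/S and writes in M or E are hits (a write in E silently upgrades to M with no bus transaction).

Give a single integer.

Answer: 8

Derivation:
Op 1: C1 read [C1 read from I: no other sharers -> C1=E (exclusive)] -> [I,E,I,I] [MISS #1: read from I]
Op 2: C0 write [C0 write: invalidate ['C1=E'] -> C0=M] -> [M,I,I,I] [MISS #2: write from I]
Op 3: C1 read [C1 read from I: others=['C0=M'] -> C1=S, others downsized to S] -> [S,S,I,I] [MISS #3: read from I]
Op 4: C3 read [C3 read from I: others=['C0=S', 'C1=S'] -> C3=S, others downsized to S] -> [S,S,I,S] [MISS #4: read from I]
Op 5: C1 read [C1 read: already in S, no change] -> [S,S,I,S] [hit: read from S]
Op 6: C0 write [C0 write: invalidate ['C1=S', 'C3=S'] -> C0=M] -> [M,I,I,I] [MISS #5: write from S]
Op 7: C3 read [C3 read from I: others=['C0=M'] -> C3=S, others downsized to S] -> [S,I,I,S] [MISS #6: read from I]
Op 8: C0 read [C0 read: already in S, no change] -> [S,I,I,S] [hit: read from S]
Op 9: C2 write [C2 write: invalidate ['C0=S', 'C3=S'] -> C2=M] -> [I,I,M,I] [MISS #7: write from I]
Op 10: C0 read [C0 read from I: others=['C2=M'] -> C0=S, others downsized to S] -> [S,I,S,I] [MISS #8: read from I]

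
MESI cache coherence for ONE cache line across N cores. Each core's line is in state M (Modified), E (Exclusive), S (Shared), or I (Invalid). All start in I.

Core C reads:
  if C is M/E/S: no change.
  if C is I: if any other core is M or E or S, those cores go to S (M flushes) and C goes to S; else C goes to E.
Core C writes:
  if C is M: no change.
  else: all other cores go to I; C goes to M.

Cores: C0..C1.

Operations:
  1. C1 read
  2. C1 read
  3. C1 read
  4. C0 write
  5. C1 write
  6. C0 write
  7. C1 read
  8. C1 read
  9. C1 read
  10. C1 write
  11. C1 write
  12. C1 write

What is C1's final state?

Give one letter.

Answer: M

Derivation:
Op 1: C1 read [C1 read from I: no other sharers -> C1=E (exclusive)] -> [I,E]
Op 2: C1 read [C1 read: already in E, no change] -> [I,E]
Op 3: C1 read [C1 read: already in E, no change] -> [I,E]
Op 4: C0 write [C0 write: invalidate ['C1=E'] -> C0=M] -> [M,I]
Op 5: C1 write [C1 write: invalidate ['C0=M'] -> C1=M] -> [I,M]
Op 6: C0 write [C0 write: invalidate ['C1=M'] -> C0=M] -> [M,I]
Op 7: C1 read [C1 read from I: others=['C0=M'] -> C1=S, others downsized to S] -> [S,S]
Op 8: C1 read [C1 read: already in S, no change] -> [S,S]
Op 9: C1 read [C1 read: already in S, no change] -> [S,S]
Op 10: C1 write [C1 write: invalidate ['C0=S'] -> C1=M] -> [I,M]
Op 11: C1 write [C1 write: already M (modified), no change] -> [I,M]
Op 12: C1 write [C1 write: already M (modified), no change] -> [I,M]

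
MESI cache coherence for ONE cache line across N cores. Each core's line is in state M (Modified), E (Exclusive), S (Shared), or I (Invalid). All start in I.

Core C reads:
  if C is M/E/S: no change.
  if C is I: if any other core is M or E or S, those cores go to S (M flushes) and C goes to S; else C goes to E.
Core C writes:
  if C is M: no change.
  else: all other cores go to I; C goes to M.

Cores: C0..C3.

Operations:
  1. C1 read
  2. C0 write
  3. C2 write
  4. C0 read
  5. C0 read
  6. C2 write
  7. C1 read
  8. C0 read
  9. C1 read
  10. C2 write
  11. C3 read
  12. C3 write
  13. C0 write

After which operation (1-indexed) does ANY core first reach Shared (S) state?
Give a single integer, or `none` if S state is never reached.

Answer: 4

Derivation:
Op 1: C1 read [C1 read from I: no other sharers -> C1=E (exclusive)] -> [I,E,I,I]
Op 2: C0 write [C0 write: invalidate ['C1=E'] -> C0=M] -> [M,I,I,I]
Op 3: C2 write [C2 write: invalidate ['C0=M'] -> C2=M] -> [I,I,M,I]
Op 4: C0 read [C0 read from I: others=['C2=M'] -> C0=S, others downsized to S] -> [S,I,S,I]
  -> First S state at op 4; remaining ops need not be traced.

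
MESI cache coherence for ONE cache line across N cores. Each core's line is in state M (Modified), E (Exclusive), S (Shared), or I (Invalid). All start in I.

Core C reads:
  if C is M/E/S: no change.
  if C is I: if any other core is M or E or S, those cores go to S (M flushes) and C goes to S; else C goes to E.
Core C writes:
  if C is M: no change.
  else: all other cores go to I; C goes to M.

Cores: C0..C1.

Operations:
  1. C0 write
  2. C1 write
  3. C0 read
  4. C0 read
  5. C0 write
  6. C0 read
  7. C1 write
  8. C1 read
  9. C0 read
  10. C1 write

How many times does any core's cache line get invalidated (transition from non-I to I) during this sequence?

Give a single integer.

Answer: 4

Derivation:
Op 1: C0 write [C0 write: invalidate none -> C0=M] -> [M,I] (invalidations this op: 0; running total: 0)
Op 2: C1 write [C1 write: invalidate ['C0=M'] -> C1=M] -> [I,M] (invalidations this op: 1; running total: 1)
Op 3: C0 read [C0 read from I: others=['C1=M'] -> C0=S, others downsized to S] -> [S,S] (invalidations this op: 0; running total: 1)
Op 4: C0 read [C0 read: already in S, no change] -> [S,S] (invalidations this op: 0; running total: 1)
Op 5: C0 write [C0 write: invalidate ['C1=S'] -> C0=M] -> [M,I] (invalidations this op: 1; running total: 2)
Op 6: C0 read [C0 read: already in M, no change] -> [M,I] (invalidations this op: 0; running total: 2)
Op 7: C1 write [C1 write: invalidate ['C0=M'] -> C1=M] -> [I,M] (invalidations this op: 1; running total: 3)
Op 8: C1 read [C1 read: already in M, no change] -> [I,M] (invalidations this op: 0; running total: 3)
Op 9: C0 read [C0 read from I: others=['C1=M'] -> C0=S, others downsized to S] -> [S,S] (invalidations this op: 0; running total: 3)
Op 10: C1 write [C1 write: invalidate ['C0=S'] -> C1=M] -> [I,M] (invalidations this op: 1; running total: 4)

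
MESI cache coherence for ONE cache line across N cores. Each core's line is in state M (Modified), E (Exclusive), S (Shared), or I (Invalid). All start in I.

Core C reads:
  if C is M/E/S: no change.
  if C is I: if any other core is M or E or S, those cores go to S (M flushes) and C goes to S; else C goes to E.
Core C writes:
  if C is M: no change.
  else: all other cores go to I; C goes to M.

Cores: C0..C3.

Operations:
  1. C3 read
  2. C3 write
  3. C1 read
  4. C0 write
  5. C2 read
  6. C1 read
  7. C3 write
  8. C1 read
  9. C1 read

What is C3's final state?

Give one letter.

Op 1: C3 read [C3 read from I: no other sharers -> C3=E (exclusive)] -> [I,I,I,E]
Op 2: C3 write [C3 write: invalidate none -> C3=M] -> [I,I,I,M]
Op 3: C1 read [C1 read from I: others=['C3=M'] -> C1=S, others downsized to S] -> [I,S,I,S]
Op 4: C0 write [C0 write: invalidate ['C1=S', 'C3=S'] -> C0=M] -> [M,I,I,I]
Op 5: C2 read [C2 read from I: others=['C0=M'] -> C2=S, others downsized to S] -> [S,I,S,I]
Op 6: C1 read [C1 read from I: others=['C0=S', 'C2=S'] -> C1=S, others downsized to S] -> [S,S,S,I]
Op 7: C3 write [C3 write: invalidate ['C0=S', 'C1=S', 'C2=S'] -> C3=M] -> [I,I,I,M]
Op 8: C1 read [C1 read from I: others=['C3=M'] -> C1=S, others downsized to S] -> [I,S,I,S]
Op 9: C1 read [C1 read: already in S, no change] -> [I,S,I,S]

Answer: S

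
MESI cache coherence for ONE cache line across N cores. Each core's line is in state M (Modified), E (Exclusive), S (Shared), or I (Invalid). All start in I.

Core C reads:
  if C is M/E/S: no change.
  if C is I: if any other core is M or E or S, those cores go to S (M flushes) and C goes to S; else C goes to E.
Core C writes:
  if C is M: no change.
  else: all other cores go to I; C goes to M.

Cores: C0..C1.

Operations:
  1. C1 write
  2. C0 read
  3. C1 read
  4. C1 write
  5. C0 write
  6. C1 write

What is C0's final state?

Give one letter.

Op 1: C1 write [C1 write: invalidate none -> C1=M] -> [I,M]
Op 2: C0 read [C0 read from I: others=['C1=M'] -> C0=S, others downsized to S] -> [S,S]
Op 3: C1 read [C1 read: already in S, no change] -> [S,S]
Op 4: C1 write [C1 write: invalidate ['C0=S'] -> C1=M] -> [I,M]
Op 5: C0 write [C0 write: invalidate ['C1=M'] -> C0=M] -> [M,I]
Op 6: C1 write [C1 write: invalidate ['C0=M'] -> C1=M] -> [I,M]

Answer: I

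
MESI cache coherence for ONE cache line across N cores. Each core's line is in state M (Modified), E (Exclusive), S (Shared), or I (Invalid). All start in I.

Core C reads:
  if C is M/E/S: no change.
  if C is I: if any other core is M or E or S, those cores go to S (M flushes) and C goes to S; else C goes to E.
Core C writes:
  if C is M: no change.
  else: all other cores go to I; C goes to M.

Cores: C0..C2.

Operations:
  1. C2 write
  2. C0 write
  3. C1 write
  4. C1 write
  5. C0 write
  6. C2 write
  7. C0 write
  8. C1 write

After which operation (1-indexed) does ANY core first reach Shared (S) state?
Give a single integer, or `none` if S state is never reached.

Op 1: C2 write [C2 write: invalidate none -> C2=M] -> [I,I,M]
Op 2: C0 write [C0 write: invalidate ['C2=M'] -> C0=M] -> [M,I,I]
Op 3: C1 write [C1 write: invalidate ['C0=M'] -> C1=M] -> [I,M,I]
Op 4: C1 write [C1 write: already M (modified), no change] -> [I,M,I]
Op 5: C0 write [C0 write: invalidate ['C1=M'] -> C0=M] -> [M,I,I]
Op 6: C2 write [C2 write: invalidate ['C0=M'] -> C2=M] -> [I,I,M]
Op 7: C0 write [C0 write: invalidate ['C2=M'] -> C0=M] -> [M,I,I]
Op 8: C1 write [C1 write: invalidate ['C0=M'] -> C1=M] -> [I,M,I]
S state never reached in this sequence.

Answer: none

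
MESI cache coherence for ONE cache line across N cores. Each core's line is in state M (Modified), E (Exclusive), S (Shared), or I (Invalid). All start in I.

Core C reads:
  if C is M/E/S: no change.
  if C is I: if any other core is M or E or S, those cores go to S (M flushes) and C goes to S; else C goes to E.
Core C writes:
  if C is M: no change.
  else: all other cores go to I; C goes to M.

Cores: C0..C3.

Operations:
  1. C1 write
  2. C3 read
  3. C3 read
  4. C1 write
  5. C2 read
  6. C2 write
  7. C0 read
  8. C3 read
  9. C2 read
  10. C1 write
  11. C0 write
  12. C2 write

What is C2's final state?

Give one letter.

Answer: M

Derivation:
Op 1: C1 write [C1 write: invalidate none -> C1=M] -> [I,M,I,I]
Op 2: C3 read [C3 read from I: others=['C1=M'] -> C3=S, others downsized to S] -> [I,S,I,S]
Op 3: C3 read [C3 read: already in S, no change] -> [I,S,I,S]
Op 4: C1 write [C1 write: invalidate ['C3=S'] -> C1=M] -> [I,M,I,I]
Op 5: C2 read [C2 read from I: others=['C1=M'] -> C2=S, others downsized to S] -> [I,S,S,I]
Op 6: C2 write [C2 write: invalidate ['C1=S'] -> C2=M] -> [I,I,M,I]
Op 7: C0 read [C0 read from I: others=['C2=M'] -> C0=S, others downsized to S] -> [S,I,S,I]
Op 8: C3 read [C3 read from I: others=['C0=S', 'C2=S'] -> C3=S, others downsized to S] -> [S,I,S,S]
Op 9: C2 read [C2 read: already in S, no change] -> [S,I,S,S]
Op 10: C1 write [C1 write: invalidate ['C0=S', 'C2=S', 'C3=S'] -> C1=M] -> [I,M,I,I]
Op 11: C0 write [C0 write: invalidate ['C1=M'] -> C0=M] -> [M,I,I,I]
Op 12: C2 write [C2 write: invalidate ['C0=M'] -> C2=M] -> [I,I,M,I]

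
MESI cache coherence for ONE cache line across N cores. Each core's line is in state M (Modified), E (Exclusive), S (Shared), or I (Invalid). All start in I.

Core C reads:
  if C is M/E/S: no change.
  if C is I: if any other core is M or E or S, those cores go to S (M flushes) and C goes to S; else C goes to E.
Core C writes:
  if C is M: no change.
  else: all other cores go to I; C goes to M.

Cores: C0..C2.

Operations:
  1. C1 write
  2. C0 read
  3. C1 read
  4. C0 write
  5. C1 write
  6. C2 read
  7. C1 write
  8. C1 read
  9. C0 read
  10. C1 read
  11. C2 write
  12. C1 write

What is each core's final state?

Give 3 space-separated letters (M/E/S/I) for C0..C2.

Answer: I M I

Derivation:
Op 1: C1 write [C1 write: invalidate none -> C1=M] -> [I,M,I]
Op 2: C0 read [C0 read from I: others=['C1=M'] -> C0=S, others downsized to S] -> [S,S,I]
Op 3: C1 read [C1 read: already in S, no change] -> [S,S,I]
Op 4: C0 write [C0 write: invalidate ['C1=S'] -> C0=M] -> [M,I,I]
Op 5: C1 write [C1 write: invalidate ['C0=M'] -> C1=M] -> [I,M,I]
Op 6: C2 read [C2 read from I: others=['C1=M'] -> C2=S, others downsized to S] -> [I,S,S]
Op 7: C1 write [C1 write: invalidate ['C2=S'] -> C1=M] -> [I,M,I]
Op 8: C1 read [C1 read: already in M, no change] -> [I,M,I]
Op 9: C0 read [C0 read from I: others=['C1=M'] -> C0=S, others downsized to S] -> [S,S,I]
Op 10: C1 read [C1 read: already in S, no change] -> [S,S,I]
Op 11: C2 write [C2 write: invalidate ['C0=S', 'C1=S'] -> C2=M] -> [I,I,M]
Op 12: C1 write [C1 write: invalidate ['C2=M'] -> C1=M] -> [I,M,I]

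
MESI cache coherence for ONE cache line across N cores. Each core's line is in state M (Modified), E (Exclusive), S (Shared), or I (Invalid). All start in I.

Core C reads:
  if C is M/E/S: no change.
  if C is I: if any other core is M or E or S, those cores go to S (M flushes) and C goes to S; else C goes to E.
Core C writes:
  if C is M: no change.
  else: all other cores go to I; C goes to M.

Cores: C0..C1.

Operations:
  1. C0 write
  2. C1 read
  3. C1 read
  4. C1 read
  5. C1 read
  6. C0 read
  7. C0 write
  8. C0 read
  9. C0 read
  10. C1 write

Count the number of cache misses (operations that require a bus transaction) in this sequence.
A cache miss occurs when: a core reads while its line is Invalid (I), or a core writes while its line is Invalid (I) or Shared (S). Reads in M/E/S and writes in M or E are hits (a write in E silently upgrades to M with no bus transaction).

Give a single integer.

Op 1: C0 write [C0 write: invalidate none -> C0=M] -> [M,I] [MISS #1: write from I]
Op 2: C1 read [C1 read from I: others=['C0=M'] -> C1=S, others downsized to S] -> [S,S] [MISS #2: read from I]
Op 3: C1 read [C1 read: already in S, no change] -> [S,S] [hit: read from S]
Op 4: C1 read [C1 read: already in S, no change] -> [S,S] [hit: read from S]
Op 5: C1 read [C1 read: already in S, no change] -> [S,S] [hit: read from S]
Op 6: C0 read [C0 read: already in S, no change] -> [S,S] [hit: read from S]
Op 7: C0 write [C0 write: invalidate ['C1=S'] -> C0=M] -> [M,I] [MISS #3: write from S]
Op 8: C0 read [C0 read: already in M, no change] -> [M,I] [hit: read from M]
Op 9: C0 read [C0 read: already in M, no change] -> [M,I] [hit: read from M]
Op 10: C1 write [C1 write: invalidate ['C0=M'] -> C1=M] -> [I,M] [MISS #4: write from I]

Answer: 4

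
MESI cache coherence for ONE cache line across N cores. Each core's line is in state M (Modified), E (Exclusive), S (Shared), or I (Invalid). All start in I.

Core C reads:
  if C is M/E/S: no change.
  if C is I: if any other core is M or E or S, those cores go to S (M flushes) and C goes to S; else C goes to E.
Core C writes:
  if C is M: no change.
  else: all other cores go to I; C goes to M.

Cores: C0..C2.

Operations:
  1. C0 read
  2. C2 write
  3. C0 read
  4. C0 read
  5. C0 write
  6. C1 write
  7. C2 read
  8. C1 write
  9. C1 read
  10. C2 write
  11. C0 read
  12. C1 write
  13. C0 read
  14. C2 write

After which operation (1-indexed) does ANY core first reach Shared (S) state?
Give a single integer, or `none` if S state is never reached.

Op 1: C0 read [C0 read from I: no other sharers -> C0=E (exclusive)] -> [E,I,I]
Op 2: C2 write [C2 write: invalidate ['C0=E'] -> C2=M] -> [I,I,M]
Op 3: C0 read [C0 read from I: others=['C2=M'] -> C0=S, others downsized to S] -> [S,I,S]
  -> First S state at op 3; remaining ops need not be traced.

Answer: 3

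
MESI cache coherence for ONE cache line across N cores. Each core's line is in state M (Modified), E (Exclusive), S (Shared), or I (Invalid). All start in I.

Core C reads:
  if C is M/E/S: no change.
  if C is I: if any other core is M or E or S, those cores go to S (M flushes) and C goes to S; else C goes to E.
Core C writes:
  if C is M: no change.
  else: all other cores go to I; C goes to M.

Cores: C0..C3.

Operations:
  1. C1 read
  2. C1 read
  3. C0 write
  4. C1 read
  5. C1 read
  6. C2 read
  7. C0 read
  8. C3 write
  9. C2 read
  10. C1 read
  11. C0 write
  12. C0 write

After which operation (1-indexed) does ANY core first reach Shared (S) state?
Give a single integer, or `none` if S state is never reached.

Op 1: C1 read [C1 read from I: no other sharers -> C1=E (exclusive)] -> [I,E,I,I]
Op 2: C1 read [C1 read: already in E, no change] -> [I,E,I,I]
Op 3: C0 write [C0 write: invalidate ['C1=E'] -> C0=M] -> [M,I,I,I]
Op 4: C1 read [C1 read from I: others=['C0=M'] -> C1=S, others downsized to S] -> [S,S,I,I]
  -> First S state at op 4; remaining ops need not be traced.

Answer: 4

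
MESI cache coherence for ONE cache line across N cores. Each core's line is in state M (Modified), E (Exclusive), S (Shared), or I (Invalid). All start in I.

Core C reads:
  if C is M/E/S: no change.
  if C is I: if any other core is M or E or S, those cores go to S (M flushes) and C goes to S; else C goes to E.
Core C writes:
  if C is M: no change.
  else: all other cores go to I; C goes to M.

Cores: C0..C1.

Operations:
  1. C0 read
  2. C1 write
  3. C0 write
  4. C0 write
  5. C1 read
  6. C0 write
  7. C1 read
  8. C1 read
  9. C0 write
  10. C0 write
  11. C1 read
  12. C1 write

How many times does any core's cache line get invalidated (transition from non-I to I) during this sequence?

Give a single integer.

Op 1: C0 read [C0 read from I: no other sharers -> C0=E (exclusive)] -> [E,I] (invalidations this op: 0; running total: 0)
Op 2: C1 write [C1 write: invalidate ['C0=E'] -> C1=M] -> [I,M] (invalidations this op: 1; running total: 1)
Op 3: C0 write [C0 write: invalidate ['C1=M'] -> C0=M] -> [M,I] (invalidations this op: 1; running total: 2)
Op 4: C0 write [C0 write: already M (modified), no change] -> [M,I] (invalidations this op: 0; running total: 2)
Op 5: C1 read [C1 read from I: others=['C0=M'] -> C1=S, others downsized to S] -> [S,S] (invalidations this op: 0; running total: 2)
Op 6: C0 write [C0 write: invalidate ['C1=S'] -> C0=M] -> [M,I] (invalidations this op: 1; running total: 3)
Op 7: C1 read [C1 read from I: others=['C0=M'] -> C1=S, others downsized to S] -> [S,S] (invalidations this op: 0; running total: 3)
Op 8: C1 read [C1 read: already in S, no change] -> [S,S] (invalidations this op: 0; running total: 3)
Op 9: C0 write [C0 write: invalidate ['C1=S'] -> C0=M] -> [M,I] (invalidations this op: 1; running total: 4)
Op 10: C0 write [C0 write: already M (modified), no change] -> [M,I] (invalidations this op: 0; running total: 4)
Op 11: C1 read [C1 read from I: others=['C0=M'] -> C1=S, others downsized to S] -> [S,S] (invalidations this op: 0; running total: 4)
Op 12: C1 write [C1 write: invalidate ['C0=S'] -> C1=M] -> [I,M] (invalidations this op: 1; running total: 5)

Answer: 5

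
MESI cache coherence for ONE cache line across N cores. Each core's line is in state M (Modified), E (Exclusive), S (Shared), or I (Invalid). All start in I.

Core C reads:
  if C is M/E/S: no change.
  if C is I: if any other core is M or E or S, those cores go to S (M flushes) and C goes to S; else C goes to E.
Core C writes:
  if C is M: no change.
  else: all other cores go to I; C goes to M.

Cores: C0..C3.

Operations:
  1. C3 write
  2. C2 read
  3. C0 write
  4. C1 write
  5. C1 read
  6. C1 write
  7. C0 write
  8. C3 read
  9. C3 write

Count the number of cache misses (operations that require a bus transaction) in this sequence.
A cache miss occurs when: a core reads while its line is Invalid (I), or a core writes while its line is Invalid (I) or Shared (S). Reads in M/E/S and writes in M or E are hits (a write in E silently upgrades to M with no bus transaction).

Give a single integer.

Answer: 7

Derivation:
Op 1: C3 write [C3 write: invalidate none -> C3=M] -> [I,I,I,M] [MISS #1: write from I]
Op 2: C2 read [C2 read from I: others=['C3=M'] -> C2=S, others downsized to S] -> [I,I,S,S] [MISS #2: read from I]
Op 3: C0 write [C0 write: invalidate ['C2=S', 'C3=S'] -> C0=M] -> [M,I,I,I] [MISS #3: write from I]
Op 4: C1 write [C1 write: invalidate ['C0=M'] -> C1=M] -> [I,M,I,I] [MISS #4: write from I]
Op 5: C1 read [C1 read: already in M, no change] -> [I,M,I,I] [hit: read from M]
Op 6: C1 write [C1 write: already M (modified), no change] -> [I,M,I,I] [hit: write from M]
Op 7: C0 write [C0 write: invalidate ['C1=M'] -> C0=M] -> [M,I,I,I] [MISS #5: write from I]
Op 8: C3 read [C3 read from I: others=['C0=M'] -> C3=S, others downsized to S] -> [S,I,I,S] [MISS #6: read from I]
Op 9: C3 write [C3 write: invalidate ['C0=S'] -> C3=M] -> [I,I,I,M] [MISS #7: write from S]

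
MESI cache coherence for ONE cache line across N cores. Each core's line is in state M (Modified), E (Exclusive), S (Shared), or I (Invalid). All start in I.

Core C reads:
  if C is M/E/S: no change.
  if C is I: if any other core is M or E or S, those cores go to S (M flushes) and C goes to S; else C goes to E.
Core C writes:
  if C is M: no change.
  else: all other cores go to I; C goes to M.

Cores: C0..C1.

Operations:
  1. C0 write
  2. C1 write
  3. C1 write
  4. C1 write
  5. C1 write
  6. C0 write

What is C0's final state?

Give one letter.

Answer: M

Derivation:
Op 1: C0 write [C0 write: invalidate none -> C0=M] -> [M,I]
Op 2: C1 write [C1 write: invalidate ['C0=M'] -> C1=M] -> [I,M]
Op 3: C1 write [C1 write: already M (modified), no change] -> [I,M]
Op 4: C1 write [C1 write: already M (modified), no change] -> [I,M]
Op 5: C1 write [C1 write: already M (modified), no change] -> [I,M]
Op 6: C0 write [C0 write: invalidate ['C1=M'] -> C0=M] -> [M,I]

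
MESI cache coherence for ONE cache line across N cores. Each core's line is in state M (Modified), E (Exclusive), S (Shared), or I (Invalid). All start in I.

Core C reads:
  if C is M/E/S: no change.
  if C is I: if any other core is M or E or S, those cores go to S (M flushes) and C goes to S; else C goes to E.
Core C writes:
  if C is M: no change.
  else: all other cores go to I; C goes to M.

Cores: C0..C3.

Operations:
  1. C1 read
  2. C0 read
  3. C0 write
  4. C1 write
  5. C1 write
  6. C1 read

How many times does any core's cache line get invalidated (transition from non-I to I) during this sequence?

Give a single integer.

Op 1: C1 read [C1 read from I: no other sharers -> C1=E (exclusive)] -> [I,E,I,I] (invalidations this op: 0; running total: 0)
Op 2: C0 read [C0 read from I: others=['C1=E'] -> C0=S, others downsized to S] -> [S,S,I,I] (invalidations this op: 0; running total: 0)
Op 3: C0 write [C0 write: invalidate ['C1=S'] -> C0=M] -> [M,I,I,I] (invalidations this op: 1; running total: 1)
Op 4: C1 write [C1 write: invalidate ['C0=M'] -> C1=M] -> [I,M,I,I] (invalidations this op: 1; running total: 2)
Op 5: C1 write [C1 write: already M (modified), no change] -> [I,M,I,I] (invalidations this op: 0; running total: 2)
Op 6: C1 read [C1 read: already in M, no change] -> [I,M,I,I] (invalidations this op: 0; running total: 2)

Answer: 2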